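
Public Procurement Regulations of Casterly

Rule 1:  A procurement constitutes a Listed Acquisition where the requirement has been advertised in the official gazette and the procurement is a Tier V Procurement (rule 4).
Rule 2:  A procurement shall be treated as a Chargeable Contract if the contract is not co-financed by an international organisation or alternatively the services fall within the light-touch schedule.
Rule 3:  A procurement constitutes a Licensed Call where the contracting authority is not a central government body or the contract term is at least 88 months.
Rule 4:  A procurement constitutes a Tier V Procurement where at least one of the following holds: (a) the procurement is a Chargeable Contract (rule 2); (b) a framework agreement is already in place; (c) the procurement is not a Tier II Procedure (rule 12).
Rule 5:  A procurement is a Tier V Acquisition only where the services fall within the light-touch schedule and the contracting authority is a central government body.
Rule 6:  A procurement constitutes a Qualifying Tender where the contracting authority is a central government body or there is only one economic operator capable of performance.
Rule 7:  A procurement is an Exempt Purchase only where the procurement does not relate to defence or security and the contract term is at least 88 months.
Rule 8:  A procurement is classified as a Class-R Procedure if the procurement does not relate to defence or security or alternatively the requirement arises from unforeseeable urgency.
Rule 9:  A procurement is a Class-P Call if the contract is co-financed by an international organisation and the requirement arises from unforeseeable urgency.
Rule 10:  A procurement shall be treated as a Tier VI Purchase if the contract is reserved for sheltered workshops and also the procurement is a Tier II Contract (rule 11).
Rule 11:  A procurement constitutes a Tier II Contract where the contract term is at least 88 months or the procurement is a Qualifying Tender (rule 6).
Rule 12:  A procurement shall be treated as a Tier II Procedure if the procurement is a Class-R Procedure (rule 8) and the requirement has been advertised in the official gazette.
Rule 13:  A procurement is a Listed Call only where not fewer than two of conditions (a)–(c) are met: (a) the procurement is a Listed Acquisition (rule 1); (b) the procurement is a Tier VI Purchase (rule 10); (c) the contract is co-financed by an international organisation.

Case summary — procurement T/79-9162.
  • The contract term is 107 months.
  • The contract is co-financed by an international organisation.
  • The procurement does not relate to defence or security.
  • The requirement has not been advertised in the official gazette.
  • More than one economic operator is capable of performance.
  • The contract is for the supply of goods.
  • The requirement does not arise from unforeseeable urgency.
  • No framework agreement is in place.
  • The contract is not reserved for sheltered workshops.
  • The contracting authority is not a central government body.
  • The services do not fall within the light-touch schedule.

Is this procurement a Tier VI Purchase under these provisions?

Under rule 6: the contracting authority is a central government body? no; or there is only one economic operator capable of performance? no. So the procurement is not a Qualifying Tender.
Under rule 11: contract term: 107 months ≥ 88 months? yes; or Qualifying Tender (rule 6)? no. So the procurement is a Tier II Contract.
Under rule 10: the contract is reserved for sheltered workshops? no; and Tier II Contract (rule 11)? yes. So the procurement is not a Tier VI Purchase.

No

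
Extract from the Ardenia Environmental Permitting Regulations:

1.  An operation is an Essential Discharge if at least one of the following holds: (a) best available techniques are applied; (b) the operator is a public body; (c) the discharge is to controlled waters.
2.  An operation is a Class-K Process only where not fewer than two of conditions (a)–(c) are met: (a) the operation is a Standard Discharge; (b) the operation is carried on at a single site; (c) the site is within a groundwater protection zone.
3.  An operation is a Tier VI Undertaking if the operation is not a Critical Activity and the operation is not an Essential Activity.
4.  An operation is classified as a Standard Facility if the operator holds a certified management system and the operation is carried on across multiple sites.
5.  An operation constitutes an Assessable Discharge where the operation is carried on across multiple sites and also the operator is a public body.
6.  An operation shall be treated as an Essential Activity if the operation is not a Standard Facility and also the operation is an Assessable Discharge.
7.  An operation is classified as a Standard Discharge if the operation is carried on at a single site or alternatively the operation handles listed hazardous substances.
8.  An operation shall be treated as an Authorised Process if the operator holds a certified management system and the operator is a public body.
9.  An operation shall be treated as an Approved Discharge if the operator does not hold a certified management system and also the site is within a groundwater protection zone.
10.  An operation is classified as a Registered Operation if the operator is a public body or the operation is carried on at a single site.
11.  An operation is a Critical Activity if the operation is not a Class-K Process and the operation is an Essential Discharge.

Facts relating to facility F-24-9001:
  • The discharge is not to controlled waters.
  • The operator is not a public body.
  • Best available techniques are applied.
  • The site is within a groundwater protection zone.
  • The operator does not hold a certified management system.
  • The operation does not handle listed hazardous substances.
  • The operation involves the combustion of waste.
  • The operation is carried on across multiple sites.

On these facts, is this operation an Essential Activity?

paragraph 4 — Standard Facility: [the operator holds a certified management system? no] AND [the operation is carried on across multiple sites? yes] → not satisfied.
paragraph 5 — Assessable Discharge: [the operation is carried on across multiple sites? yes] AND [the operator is a public body? no] → not satisfied.
paragraph 6 — Essential Activity: [not a Standard Facility (paragraph 4)? yes] AND [Assessable Discharge (paragraph 5)? no] → not satisfied.

No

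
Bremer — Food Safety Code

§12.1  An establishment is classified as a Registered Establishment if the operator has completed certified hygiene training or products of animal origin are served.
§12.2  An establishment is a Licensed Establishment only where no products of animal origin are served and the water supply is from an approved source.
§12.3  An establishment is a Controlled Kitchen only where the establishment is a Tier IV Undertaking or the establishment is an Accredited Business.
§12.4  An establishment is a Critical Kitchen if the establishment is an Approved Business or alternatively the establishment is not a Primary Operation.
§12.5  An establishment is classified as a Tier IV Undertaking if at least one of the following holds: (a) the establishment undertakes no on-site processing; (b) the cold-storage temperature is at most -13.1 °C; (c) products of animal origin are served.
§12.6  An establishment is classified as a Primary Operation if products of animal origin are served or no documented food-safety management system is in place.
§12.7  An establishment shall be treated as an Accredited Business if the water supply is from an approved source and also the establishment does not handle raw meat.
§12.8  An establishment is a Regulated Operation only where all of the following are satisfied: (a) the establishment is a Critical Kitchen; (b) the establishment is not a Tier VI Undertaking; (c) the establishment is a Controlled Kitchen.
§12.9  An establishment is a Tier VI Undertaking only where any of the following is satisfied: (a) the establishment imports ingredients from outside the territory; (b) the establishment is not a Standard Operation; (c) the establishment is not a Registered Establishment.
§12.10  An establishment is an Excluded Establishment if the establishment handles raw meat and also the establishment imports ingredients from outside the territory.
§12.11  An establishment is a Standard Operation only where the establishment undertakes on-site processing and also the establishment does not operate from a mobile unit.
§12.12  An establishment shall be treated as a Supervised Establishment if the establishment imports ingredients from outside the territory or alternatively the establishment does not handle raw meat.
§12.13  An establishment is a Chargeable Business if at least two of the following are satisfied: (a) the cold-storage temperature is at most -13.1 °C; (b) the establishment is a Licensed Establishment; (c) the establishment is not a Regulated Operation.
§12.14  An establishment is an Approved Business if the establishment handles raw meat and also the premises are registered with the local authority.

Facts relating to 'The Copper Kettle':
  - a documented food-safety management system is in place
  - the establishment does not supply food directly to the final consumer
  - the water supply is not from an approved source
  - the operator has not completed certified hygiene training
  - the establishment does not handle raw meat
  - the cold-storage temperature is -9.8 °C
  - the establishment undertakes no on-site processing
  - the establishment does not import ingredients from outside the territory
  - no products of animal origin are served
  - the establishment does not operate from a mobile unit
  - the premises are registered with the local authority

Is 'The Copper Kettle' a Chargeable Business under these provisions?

No

Under §12.2: no products of animal origin are served? yes; and the water supply is from an approved source? no. So the establishment is not a Licensed Establishment.
Under §12.14: the establishment handles raw meat? no; and the premises are registered with the local authority? yes. So the establishment is not an Approved Business.
Under §12.6: products of animal origin are served? no; or no documented food-safety management system is in place? no. So the establishment is not a Primary Operation.
Under §12.4: Approved Business (§12.14)? no; or not a Primary Operation (§12.6)? yes. So the establishment is a Critical Kitchen.
Under §12.11: the establishment undertakes on-site processing? no; and the establishment does not operate from a mobile unit? yes. So the establishment is not a Standard Operation.
Under §12.1: the operator has completed certified hygiene training? no; or products of animal origin are served? no. So the establishment is not a Registered Establishment.
Under §12.9: the establishment imports ingredients from outside the territory? no; or not a Standard Operation (§12.11)? yes; or not a Registered Establishment (§12.1)? yes. So the establishment is a Tier VI Undertaking.
Under §12.5: the establishment undertakes no on-site processing? yes; or cold-storage temperature: -9.8 °C ≤ -13.1 °C? no; or products of animal origin are served? no. So the establishment is a Tier IV Undertaking.
Under §12.7: the water supply is from an approved source? no; and the establishment does not handle raw meat? yes. So the establishment is not an Accredited Business.
Under §12.3: Tier IV Undertaking (§12.5)? yes; or Accredited Business (§12.7)? no. So the establishment is a Controlled Kitchen.
Under §12.8: Critical Kitchen (§12.4)? yes; and not a Tier VI Undertaking (§12.9)? no; and Controlled Kitchen (§12.3)? yes. So the establishment is not a Regulated Operation.
Under §12.13: cold-storage temperature: -9.8 °C ≤ -13.1 °C? no; Licensed Establishment (§12.2)? no; not a Regulated Operation (§12.8)? yes — 1 of 3 hold (need ≥2) → not satisfied.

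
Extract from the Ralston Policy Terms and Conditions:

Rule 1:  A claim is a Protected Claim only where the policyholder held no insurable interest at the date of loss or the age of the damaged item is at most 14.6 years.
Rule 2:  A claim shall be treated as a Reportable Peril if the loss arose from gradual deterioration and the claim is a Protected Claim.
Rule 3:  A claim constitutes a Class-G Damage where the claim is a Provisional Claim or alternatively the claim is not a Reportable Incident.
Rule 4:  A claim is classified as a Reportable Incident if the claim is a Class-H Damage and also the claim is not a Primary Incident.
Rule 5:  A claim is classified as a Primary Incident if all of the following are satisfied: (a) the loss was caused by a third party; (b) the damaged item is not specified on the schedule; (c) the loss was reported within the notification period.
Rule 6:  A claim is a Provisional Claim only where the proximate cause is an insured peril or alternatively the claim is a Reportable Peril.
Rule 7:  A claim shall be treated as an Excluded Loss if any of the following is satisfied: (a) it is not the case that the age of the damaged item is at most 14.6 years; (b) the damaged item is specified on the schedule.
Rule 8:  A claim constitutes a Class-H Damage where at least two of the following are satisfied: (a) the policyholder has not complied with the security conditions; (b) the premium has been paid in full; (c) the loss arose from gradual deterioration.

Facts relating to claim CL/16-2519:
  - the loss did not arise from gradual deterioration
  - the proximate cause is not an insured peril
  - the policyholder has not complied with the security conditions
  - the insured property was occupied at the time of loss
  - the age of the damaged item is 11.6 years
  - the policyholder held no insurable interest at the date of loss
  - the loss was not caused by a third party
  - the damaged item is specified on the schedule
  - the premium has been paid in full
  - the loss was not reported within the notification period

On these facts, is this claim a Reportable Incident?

rule 8 — Class-H Damage: the policyholder has not complied with the security conditions? yes; the premium has been paid in full? yes; the loss arose from gradual deterioration? no — 2 of 3 hold (need ≥2) → satisfied.
rule 5 — Primary Incident: [the loss was caused by a third party? no] AND [the damaged item is not specified on the schedule? no] AND [the loss was reported within the notification period? no] → not satisfied.
rule 4 — Reportable Incident: [Class-H Damage (rule 8)? yes] AND [not a Primary Incident (rule 5)? yes] → satisfied.

Yes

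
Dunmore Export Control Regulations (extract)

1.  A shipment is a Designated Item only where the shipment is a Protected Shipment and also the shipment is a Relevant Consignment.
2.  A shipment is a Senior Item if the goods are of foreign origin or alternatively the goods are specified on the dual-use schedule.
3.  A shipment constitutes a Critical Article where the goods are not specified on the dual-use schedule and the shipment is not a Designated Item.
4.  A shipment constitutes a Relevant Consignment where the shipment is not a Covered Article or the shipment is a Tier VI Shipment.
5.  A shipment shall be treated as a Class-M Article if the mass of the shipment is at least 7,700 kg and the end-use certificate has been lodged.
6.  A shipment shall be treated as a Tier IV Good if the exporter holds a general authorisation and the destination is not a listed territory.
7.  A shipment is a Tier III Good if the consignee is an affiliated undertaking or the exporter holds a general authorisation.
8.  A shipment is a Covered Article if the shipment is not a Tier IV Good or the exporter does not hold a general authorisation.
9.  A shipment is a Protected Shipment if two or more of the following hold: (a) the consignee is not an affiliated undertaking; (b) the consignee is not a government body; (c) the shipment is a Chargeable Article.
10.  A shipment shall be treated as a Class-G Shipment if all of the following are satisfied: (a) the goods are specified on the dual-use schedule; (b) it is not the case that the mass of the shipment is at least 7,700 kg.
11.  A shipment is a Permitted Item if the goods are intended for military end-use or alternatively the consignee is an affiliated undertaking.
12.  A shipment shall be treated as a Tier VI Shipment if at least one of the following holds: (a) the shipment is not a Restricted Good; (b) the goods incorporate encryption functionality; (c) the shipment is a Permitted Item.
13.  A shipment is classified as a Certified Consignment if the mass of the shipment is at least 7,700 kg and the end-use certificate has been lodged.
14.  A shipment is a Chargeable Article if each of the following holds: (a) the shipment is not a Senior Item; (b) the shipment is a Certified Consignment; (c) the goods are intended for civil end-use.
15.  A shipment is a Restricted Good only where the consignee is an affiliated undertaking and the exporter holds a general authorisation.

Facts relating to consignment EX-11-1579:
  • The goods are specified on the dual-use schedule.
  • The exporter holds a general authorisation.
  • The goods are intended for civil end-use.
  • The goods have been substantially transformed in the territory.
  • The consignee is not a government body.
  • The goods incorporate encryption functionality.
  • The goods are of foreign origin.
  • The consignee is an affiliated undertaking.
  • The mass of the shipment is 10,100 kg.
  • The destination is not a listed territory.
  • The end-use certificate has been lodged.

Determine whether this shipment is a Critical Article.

No

paragraph 2 — Senior Item: [the goods are of foreign origin? yes] OR [the goods are specified on the dual-use schedule? yes] → satisfied.
paragraph 13 — Certified Consignment: [mass of the shipment: 10,100 kg ≥ 7,700 kg? yes] AND [the end-use certificate has been lodged? yes] → satisfied.
paragraph 14 — Chargeable Article: [not a Senior Item (paragraph 2)? no] AND [Certified Consignment (paragraph 13)? yes] AND [the goods are intended for civil end-use? yes] → not satisfied.
paragraph 9 — Protected Shipment: the consignee is not an affiliated undertaking? no; the consignee is not a government body? yes; Chargeable Article (paragraph 14)? no — 1 of 3 hold (need ≥2) → not satisfied.
paragraph 6 — Tier IV Good: [the exporter holds a general authorisation? yes] AND [the destination is not a listed territory? yes] → satisfied.
paragraph 8 — Covered Article: [not a Tier IV Good (paragraph 6)? no] OR [the exporter does not hold a general authorisation? no] → not satisfied.
paragraph 15 — Restricted Good: [the consignee is an affiliated undertaking? yes] AND [the exporter holds a general authorisation? yes] → satisfied.
paragraph 11 — Permitted Item: [the goods are intended for military end-use? no] OR [the consignee is an affiliated undertaking? yes] → satisfied.
paragraph 12 — Tier VI Shipment: [not a Restricted Good (paragraph 15)? no] OR [the goods incorporate encryption functionality? yes] OR [Permitted Item (paragraph 11)? yes] → satisfied.
paragraph 4 — Relevant Consignment: [not a Covered Article (paragraph 8)? yes] OR [Tier VI Shipment (paragraph 12)? yes] → satisfied.
paragraph 1 — Designated Item: [Protected Shipment (paragraph 9)? no] AND [Relevant Consignment (paragraph 4)? yes] → not satisfied.
paragraph 3 — Critical Article: [the goods are not specified on the dual-use schedule? no] AND [not a Designated Item (paragraph 1)? yes] → not satisfied.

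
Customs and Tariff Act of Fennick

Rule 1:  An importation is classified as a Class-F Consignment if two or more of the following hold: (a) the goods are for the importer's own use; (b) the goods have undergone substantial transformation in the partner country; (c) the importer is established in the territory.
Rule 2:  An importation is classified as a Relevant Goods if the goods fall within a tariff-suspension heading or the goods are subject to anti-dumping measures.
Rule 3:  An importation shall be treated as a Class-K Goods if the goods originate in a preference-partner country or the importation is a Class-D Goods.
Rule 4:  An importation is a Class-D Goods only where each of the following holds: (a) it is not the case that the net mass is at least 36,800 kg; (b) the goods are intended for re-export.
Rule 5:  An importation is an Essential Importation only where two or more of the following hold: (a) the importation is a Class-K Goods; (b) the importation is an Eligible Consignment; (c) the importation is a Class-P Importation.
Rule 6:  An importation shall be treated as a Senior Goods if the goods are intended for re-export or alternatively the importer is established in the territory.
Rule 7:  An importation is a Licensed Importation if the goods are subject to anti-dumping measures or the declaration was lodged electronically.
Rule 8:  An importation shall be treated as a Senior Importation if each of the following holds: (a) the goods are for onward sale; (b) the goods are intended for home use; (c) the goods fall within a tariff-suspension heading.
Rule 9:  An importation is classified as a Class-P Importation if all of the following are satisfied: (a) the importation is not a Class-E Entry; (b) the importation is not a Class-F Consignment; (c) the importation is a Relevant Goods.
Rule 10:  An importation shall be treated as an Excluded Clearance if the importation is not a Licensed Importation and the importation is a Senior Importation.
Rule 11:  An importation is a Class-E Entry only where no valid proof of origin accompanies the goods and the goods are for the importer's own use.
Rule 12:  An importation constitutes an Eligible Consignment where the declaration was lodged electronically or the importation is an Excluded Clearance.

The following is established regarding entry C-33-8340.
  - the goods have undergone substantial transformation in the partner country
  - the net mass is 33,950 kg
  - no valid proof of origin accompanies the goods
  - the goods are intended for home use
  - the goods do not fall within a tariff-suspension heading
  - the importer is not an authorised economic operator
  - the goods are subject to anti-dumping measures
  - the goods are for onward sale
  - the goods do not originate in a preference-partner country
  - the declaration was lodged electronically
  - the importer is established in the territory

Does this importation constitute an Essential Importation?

No

rule 4 — Class-D Goods: [net mass: 33,950 kg ≥ 36,800 kg? no, so negated condition yes] AND [the goods are intended for re-export? no] → not satisfied.
rule 3 — Class-K Goods: [the goods originate in a preference-partner country? no] OR [Class-D Goods (rule 4)? no] → not satisfied.
rule 7 — Licensed Importation: [the goods are subject to anti-dumping measures? yes] OR [the declaration was lodged electronically? yes] → satisfied.
rule 8 — Senior Importation: [the goods are for onward sale? yes] AND [the goods are intended for home use? yes] AND [the goods fall within a tariff-suspension heading? no] → not satisfied.
rule 10 — Excluded Clearance: [not a Licensed Importation (rule 7)? no] AND [Senior Importation (rule 8)? no] → not satisfied.
rule 12 — Eligible Consignment: [the declaration was lodged electronically? yes] OR [Excluded Clearance (rule 10)? no] → satisfied.
rule 11 — Class-E Entry: [no valid proof of origin accompanies the goods? yes] AND [the goods are for the importer's own use? no] → not satisfied.
rule 1 — Class-F Consignment: the goods are for the importer's own use? no; the goods have undergone substantial transformation in the partner country? yes; the importer is established in the territory? yes — 2 of 3 hold (need ≥2) → satisfied.
rule 2 — Relevant Goods: [the goods fall within a tariff-suspension heading? no] OR [the goods are subject to anti-dumping measures? yes] → satisfied.
rule 9 — Class-P Importation: [not a Class-E Entry (rule 11)? yes] AND [not a Class-F Consignment (rule 1)? no] AND [Relevant Goods (rule 2)? yes] → not satisfied.
rule 5 — Essential Importation: Class-K Goods (rule 3)? no; Eligible Consignment (rule 12)? yes; Class-P Importation (rule 9)? no — 1 of 3 hold (need ≥2) → not satisfied.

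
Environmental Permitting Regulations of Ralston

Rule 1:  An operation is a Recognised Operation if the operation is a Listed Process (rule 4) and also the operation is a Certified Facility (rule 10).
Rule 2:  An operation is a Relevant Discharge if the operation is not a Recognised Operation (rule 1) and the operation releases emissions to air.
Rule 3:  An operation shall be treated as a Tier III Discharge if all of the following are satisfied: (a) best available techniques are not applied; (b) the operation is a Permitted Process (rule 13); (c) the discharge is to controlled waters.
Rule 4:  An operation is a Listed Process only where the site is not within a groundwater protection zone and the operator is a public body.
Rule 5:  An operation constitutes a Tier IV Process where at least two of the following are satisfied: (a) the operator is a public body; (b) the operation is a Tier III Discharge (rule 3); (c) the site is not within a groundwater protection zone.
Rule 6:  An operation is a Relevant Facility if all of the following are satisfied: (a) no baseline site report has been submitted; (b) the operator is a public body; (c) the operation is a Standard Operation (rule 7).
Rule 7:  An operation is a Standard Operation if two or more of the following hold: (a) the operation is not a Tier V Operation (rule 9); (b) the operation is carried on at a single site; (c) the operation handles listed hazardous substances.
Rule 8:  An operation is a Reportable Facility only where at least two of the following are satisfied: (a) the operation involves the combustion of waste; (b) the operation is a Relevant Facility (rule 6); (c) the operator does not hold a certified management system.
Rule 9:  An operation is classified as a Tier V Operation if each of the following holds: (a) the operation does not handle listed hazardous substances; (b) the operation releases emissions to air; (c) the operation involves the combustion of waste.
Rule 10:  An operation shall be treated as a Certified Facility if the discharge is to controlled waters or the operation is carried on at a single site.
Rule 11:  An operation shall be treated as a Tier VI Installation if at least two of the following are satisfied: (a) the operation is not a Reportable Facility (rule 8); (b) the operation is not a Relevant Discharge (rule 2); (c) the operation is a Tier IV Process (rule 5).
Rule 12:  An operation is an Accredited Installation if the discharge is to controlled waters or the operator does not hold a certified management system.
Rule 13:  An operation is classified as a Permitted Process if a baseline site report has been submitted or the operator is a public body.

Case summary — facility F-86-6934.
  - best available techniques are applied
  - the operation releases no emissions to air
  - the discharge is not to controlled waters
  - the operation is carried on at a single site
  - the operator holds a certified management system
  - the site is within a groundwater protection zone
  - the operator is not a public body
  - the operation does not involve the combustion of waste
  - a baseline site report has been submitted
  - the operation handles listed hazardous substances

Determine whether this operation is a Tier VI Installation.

Yes

Under rule 9: the operation does not handle listed hazardous substances? no; and the operation releases emissions to air? no; and the operation involves the combustion of waste? no. So the operation is not a Tier V Operation.
Under rule 7: not a Tier V Operation (rule 9)? yes; the operation is carried on at a single site? yes; the operation handles listed hazardous substances? yes — 3 of 3 hold (need ≥2) → satisfied.
Under rule 6: no baseline site report has been submitted? no; and the operator is a public body? no; and Standard Operation (rule 7)? yes. So the operation is not a Relevant Facility.
Under rule 8: the operation involves the combustion of waste? no; Relevant Facility (rule 6)? no; the operator does not hold a certified management system? no — 0 of 3 hold (need ≥2) → not satisfied.
Under rule 4: the site is not within a groundwater protection zone? no; and the operator is a public body? no. So the operation is not a Listed Process.
Under rule 10: the discharge is to controlled waters? no; or the operation is carried on at a single site? yes. So the operation is a Certified Facility.
Under rule 1: Listed Process (rule 4)? no; and Certified Facility (rule 10)? yes. So the operation is not a Recognised Operation.
Under rule 2: not a Recognised Operation (rule 1)? yes; and the operation releases emissions to air? no. So the operation is not a Relevant Discharge.
Under rule 13: a baseline site report has been submitted? yes; or the operator is a public body? no. So the operation is a Permitted Process.
Under rule 3: best available techniques are not applied? no; and Permitted Process (rule 13)? yes; and the discharge is to controlled waters? no. So the operation is not a Tier III Discharge.
Under rule 5: the operator is a public body? no; Tier III Discharge (rule 3)? no; the site is not within a groundwater protection zone? no — 0 of 3 hold (need ≥2) → not satisfied.
Under rule 11: not a Reportable Facility (rule 8)? yes; not a Relevant Discharge (rule 2)? yes; Tier IV Process (rule 5)? no — 2 of 3 hold (need ≥2) → satisfied.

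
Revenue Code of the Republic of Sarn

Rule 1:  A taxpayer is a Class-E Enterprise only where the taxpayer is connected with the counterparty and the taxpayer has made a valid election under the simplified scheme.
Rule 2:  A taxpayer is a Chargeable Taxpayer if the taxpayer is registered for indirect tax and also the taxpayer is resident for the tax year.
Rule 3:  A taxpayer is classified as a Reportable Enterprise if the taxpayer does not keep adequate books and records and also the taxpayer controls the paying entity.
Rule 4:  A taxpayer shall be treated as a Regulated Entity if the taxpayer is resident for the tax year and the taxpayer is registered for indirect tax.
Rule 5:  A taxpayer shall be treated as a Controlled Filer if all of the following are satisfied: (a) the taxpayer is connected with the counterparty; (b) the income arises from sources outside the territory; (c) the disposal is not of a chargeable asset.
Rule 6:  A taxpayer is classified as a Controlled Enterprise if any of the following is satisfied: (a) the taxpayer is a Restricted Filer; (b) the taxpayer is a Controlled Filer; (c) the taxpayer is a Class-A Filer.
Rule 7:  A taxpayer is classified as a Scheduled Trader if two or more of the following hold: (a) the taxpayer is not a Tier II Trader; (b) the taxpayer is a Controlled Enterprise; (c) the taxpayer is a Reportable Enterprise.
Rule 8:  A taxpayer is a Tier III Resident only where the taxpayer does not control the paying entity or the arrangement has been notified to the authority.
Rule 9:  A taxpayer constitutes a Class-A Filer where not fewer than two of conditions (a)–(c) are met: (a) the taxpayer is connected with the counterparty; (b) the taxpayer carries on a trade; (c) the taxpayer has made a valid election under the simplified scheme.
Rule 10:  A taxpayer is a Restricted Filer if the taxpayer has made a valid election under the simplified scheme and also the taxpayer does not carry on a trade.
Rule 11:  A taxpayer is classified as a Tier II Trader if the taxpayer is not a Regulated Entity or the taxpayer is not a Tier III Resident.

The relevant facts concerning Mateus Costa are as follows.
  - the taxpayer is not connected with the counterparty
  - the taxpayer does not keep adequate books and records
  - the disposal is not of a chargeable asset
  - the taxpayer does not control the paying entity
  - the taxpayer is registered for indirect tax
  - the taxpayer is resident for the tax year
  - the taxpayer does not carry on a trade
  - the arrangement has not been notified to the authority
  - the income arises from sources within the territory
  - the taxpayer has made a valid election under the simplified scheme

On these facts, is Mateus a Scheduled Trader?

Yes

rule 4 — Regulated Entity: [the taxpayer is resident for the tax year? yes] AND [the taxpayer is registered for indirect tax? yes] → satisfied.
rule 8 — Tier III Resident: [the taxpayer does not control the paying entity? yes] OR [the arrangement has been notified to the authority? no] → satisfied.
rule 11 — Tier II Trader: [not a Regulated Entity (rule 4)? no] OR [not a Tier III Resident (rule 8)? no] → not satisfied.
rule 10 — Restricted Filer: [the taxpayer has made a valid election under the simplified scheme? yes] AND [the taxpayer does not carry on a trade? yes] → satisfied.
rule 5 — Controlled Filer: [the taxpayer is connected with the counterparty? no] AND [the income arises from sources outside the territory? no] AND [the disposal is not of a chargeable asset? yes] → not satisfied.
rule 9 — Class-A Filer: the taxpayer is connected with the counterparty? no; the taxpayer carries on a trade? no; the taxpayer has made a valid election under the simplified scheme? yes — 1 of 3 hold (need ≥2) → not satisfied.
rule 6 — Controlled Enterprise: [Restricted Filer (rule 10)? yes] OR [Controlled Filer (rule 5)? no] OR [Class-A Filer (rule 9)? no] → satisfied.
rule 3 — Reportable Enterprise: [the taxpayer does not keep adequate books and records? yes] AND [the taxpayer controls the paying entity? no] → not satisfied.
rule 7 — Scheduled Trader: not a Tier II Trader (rule 11)? yes; Controlled Enterprise (rule 6)? yes; Reportable Enterprise (rule 3)? no — 2 of 3 hold (need ≥2) → satisfied.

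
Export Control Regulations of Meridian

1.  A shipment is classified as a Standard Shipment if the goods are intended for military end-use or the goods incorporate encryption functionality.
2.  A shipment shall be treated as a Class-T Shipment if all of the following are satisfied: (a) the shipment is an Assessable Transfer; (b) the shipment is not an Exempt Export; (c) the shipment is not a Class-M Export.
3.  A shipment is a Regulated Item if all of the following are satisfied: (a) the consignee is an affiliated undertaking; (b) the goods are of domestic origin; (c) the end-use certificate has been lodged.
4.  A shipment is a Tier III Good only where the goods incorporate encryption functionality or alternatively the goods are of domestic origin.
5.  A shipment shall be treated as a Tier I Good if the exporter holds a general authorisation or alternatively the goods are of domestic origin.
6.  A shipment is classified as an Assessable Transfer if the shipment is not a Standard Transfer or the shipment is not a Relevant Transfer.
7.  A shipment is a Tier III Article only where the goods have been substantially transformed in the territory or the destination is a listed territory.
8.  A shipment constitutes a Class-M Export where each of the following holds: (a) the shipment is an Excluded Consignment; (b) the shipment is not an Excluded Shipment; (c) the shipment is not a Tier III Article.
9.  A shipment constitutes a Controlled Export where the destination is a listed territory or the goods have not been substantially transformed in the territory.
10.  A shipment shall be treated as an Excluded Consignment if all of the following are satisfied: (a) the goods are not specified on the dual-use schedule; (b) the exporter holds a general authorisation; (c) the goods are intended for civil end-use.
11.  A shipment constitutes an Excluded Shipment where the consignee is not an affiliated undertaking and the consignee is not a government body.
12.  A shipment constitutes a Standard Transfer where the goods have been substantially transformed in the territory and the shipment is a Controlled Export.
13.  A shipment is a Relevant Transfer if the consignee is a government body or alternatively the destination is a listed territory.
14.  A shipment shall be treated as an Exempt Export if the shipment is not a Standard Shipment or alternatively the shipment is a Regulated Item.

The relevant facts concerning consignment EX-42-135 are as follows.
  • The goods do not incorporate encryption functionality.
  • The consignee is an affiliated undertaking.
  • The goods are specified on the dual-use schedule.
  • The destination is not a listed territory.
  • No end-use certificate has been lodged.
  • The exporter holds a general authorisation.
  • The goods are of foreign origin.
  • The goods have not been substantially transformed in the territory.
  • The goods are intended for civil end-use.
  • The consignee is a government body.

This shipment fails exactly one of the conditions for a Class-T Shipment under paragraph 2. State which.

Exempt Export

paragraph 9 — Controlled Export: [the destination is a listed territory? no] OR [the goods have not been substantially transformed in the territory? yes] → satisfied.
paragraph 12 — Standard Transfer: [the goods have been substantially transformed in the territory? no] AND [Controlled Export (paragraph 9)? yes] → not satisfied.
paragraph 13 — Relevant Transfer: [the consignee is a government body? yes] OR [the destination is a listed territory? no] → satisfied.
paragraph 6 — Assessable Transfer: [not a Standard Transfer (paragraph 12)? yes] OR [not a Relevant Transfer (paragraph 13)? no] → satisfied.
paragraph 1 — Standard Shipment: [the goods are intended for military end-use? no] OR [the goods incorporate encryption functionality? no] → not satisfied.
paragraph 3 — Regulated Item: [the consignee is an affiliated undertaking? yes] AND [the goods are of domestic origin? no] AND [the end-use certificate has been lodged? no] → not satisfied.
paragraph 14 — Exempt Export: [not a Standard Shipment (paragraph 1)? yes] OR [Regulated Item (paragraph 3)? no] → satisfied.
paragraph 10 — Excluded Consignment: [the goods are not specified on the dual-use schedule? no] AND [the exporter holds a general authorisation? yes] AND [the goods are intended for civil end-use? yes] → not satisfied.
paragraph 11 — Excluded Shipment: [the consignee is not an affiliated undertaking? no] AND [the consignee is not a government body? no] → not satisfied.
paragraph 7 — Tier III Article: [the goods have been substantially transformed in the territory? no] OR [the destination is a listed territory? no] → not satisfied.
paragraph 8 — Class-M Export: [Excluded Consignment (paragraph 10)? no] AND [not an Excluded Shipment (paragraph 11)? yes] AND [not a Tier III Article (paragraph 7)? yes] → not satisfied.
paragraph 2 — Class-T Shipment: [Assessable Transfer (paragraph 6)? yes] AND [not an Exempt Export (paragraph 14)? no] AND [not a Class-M Export (paragraph 8)? yes] → not satisfied.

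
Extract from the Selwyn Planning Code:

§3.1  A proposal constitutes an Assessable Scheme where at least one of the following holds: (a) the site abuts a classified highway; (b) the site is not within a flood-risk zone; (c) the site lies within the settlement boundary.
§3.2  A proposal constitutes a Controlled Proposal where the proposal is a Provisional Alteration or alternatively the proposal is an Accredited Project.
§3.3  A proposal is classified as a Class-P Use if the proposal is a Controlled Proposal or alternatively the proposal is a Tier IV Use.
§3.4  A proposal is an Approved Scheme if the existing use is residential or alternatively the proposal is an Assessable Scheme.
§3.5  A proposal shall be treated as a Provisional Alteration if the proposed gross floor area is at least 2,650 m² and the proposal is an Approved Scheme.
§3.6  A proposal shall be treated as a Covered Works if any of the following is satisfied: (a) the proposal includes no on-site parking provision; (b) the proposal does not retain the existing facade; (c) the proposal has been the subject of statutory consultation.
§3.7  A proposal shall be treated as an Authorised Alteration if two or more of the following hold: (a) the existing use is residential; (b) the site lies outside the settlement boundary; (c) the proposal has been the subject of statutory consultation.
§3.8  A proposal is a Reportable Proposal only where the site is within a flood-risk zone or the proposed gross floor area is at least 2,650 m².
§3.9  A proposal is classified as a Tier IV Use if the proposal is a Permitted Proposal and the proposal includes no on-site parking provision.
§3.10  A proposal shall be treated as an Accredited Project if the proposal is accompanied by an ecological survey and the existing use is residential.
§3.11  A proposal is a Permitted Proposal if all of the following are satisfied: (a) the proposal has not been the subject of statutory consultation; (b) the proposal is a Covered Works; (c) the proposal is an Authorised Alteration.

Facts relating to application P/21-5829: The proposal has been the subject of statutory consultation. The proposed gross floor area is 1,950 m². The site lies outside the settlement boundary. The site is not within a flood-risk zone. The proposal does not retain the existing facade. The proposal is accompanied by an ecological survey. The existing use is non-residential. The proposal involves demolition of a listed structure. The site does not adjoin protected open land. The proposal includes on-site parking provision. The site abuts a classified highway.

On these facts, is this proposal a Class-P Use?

No

§3.1 — Assessable Scheme: [the site abuts a classified highway? yes] OR [the site is not within a flood-risk zone? yes] OR [the site lies within the settlement boundary? no] → satisfied.
§3.4 — Approved Scheme: [the existing use is residential? no] OR [Assessable Scheme (§3.1)? yes] → satisfied.
§3.5 — Provisional Alteration: [proposed gross floor area: 1,950 m² ≥ 2,650 m²? no] AND [Approved Scheme (§3.4)? yes] → not satisfied.
§3.10 — Accredited Project: [the proposal is accompanied by an ecological survey? yes] AND [the existing use is residential? no] → not satisfied.
§3.2 — Controlled Proposal: [Provisional Alteration (§3.5)? no] OR [Accredited Project (§3.10)? no] → not satisfied.
§3.6 — Covered Works: [the proposal includes no on-site parking provision? no] OR [the proposal does not retain the existing facade? yes] OR [the proposal has been the subject of statutory consultation? yes] → satisfied.
§3.7 — Authorised Alteration: the existing use is residential? no; the site lies outside the settlement boundary? yes; the proposal has been the subject of statutory consultation? yes — 2 of 3 hold (need ≥2) → satisfied.
§3.11 — Permitted Proposal: [the proposal has not been the subject of statutory consultation? no] AND [Covered Works (§3.6)? yes] AND [Authorised Alteration (§3.7)? yes] → not satisfied.
§3.9 — Tier IV Use: [Permitted Proposal (§3.11)? no] AND [the proposal includes no on-site parking provision? no] → not satisfied.
§3.3 — Class-P Use: [Controlled Proposal (§3.2)? no] OR [Tier IV Use (§3.9)? no] → not satisfied.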